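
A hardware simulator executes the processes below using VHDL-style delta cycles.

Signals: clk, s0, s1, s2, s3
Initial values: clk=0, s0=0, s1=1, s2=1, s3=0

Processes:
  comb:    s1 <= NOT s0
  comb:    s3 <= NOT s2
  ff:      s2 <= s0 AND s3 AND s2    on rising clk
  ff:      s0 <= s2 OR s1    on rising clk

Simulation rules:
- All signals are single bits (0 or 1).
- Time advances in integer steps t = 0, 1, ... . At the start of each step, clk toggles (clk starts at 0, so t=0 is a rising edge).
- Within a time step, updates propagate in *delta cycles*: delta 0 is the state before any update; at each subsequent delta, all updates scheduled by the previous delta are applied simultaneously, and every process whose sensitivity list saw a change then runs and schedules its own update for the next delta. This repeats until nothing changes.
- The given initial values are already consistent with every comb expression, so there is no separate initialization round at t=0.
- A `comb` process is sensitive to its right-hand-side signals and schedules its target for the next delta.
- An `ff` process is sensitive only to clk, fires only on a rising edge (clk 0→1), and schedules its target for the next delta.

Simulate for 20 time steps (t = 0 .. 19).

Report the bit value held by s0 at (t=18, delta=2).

0

t0.Δ0 s1=1 s0=0 s2=1 clk=0 s3=0
t0.Δ1 s1=1 s0=0 s2=1 clk=1 s3=0
t0.Δ2 s1=1 s0=1 s2=0 clk=1 s3=0
t0.Δ3 s1=0 s0=1 s2=0 clk=1 s3=1
t1.Δ0 s1=0 s0=1 s2=0 clk=1 s3=1
t1.Δ1 s1=0 s0=1 s2=0 clk=0 s3=1
t2.Δ0 s1=0 s0=1 s2=0 clk=0 s3=1
t2.Δ1 s1=0 s0=1 s2=0 clk=1 s3=1
t2.Δ2 s1=0 s0=0 s2=0 clk=1 s3=1
t2.Δ3 s1=1 s0=0 s2=0 clk=1 s3=1
t3.Δ0 s1=1 s0=0 s2=0 clk=1 s3=1
t3.Δ1 s1=1 s0=0 s2=0 clk=0 s3=1
t4.Δ0 s1=1 s0=0 s2=0 clk=0 s3=1
t4.Δ1 s1=1 s0=0 s2=0 clk=1 s3=1
t4.Δ2 s1=1 s0=1 s2=0 clk=1 s3=1
t4.Δ3 s1=0 s0=1 s2=0 clk=1 s3=1
t5.Δ0 s1=0 s0=1 s2=0 clk=1 s3=1
t5.Δ1 s1=0 s0=1 s2=0 clk=0 s3=1
t6.Δ0 s1=0 s0=1 s2=0 clk=0 s3=1
t6.Δ1 s1=0 s0=1 s2=0 clk=1 s3=1
t6.Δ2 s1=0 s0=0 s2=0 clk=1 s3=1
t6.Δ3 s1=1 s0=0 s2=0 clk=1 s3=1
t7.Δ0 s1=1 s0=0 s2=0 clk=1 s3=1
t7.Δ1 s1=1 s0=0 s2=0 clk=0 s3=1
t8.Δ0 s1=1 s0=0 s2=0 clk=0 s3=1
t8.Δ1 s1=1 s0=0 s2=0 clk=1 s3=1
t8.Δ2 s1=1 s0=1 s2=0 clk=1 s3=1
t8.Δ3 s1=0 s0=1 s2=0 clk=1 s3=1
t9.Δ0 s1=0 s0=1 s2=0 clk=1 s3=1
t9.Δ1 s1=0 s0=1 s2=0 clk=0 s3=1
t10.Δ0 s1=0 s0=1 s2=0 clk=0 s3=1
t10.Δ1 s1=0 s0=1 s2=0 clk=1 s3=1
t10.Δ2 s1=0 s0=0 s2=0 clk=1 s3=1
t10.Δ3 s1=1 s0=0 s2=0 clk=1 s3=1
t11.Δ0 s1=1 s0=0 s2=0 clk=1 s3=1
t11.Δ1 s1=1 s0=0 s2=0 clk=0 s3=1
t12.Δ0 s1=1 s0=0 s2=0 clk=0 s3=1
t12.Δ1 s1=1 s0=0 s2=0 clk=1 s3=1
t12.Δ2 s1=1 s0=1 s2=0 clk=1 s3=1
t12.Δ3 s1=0 s0=1 s2=0 clk=1 s3=1
t13.Δ0 s1=0 s0=1 s2=0 clk=1 s3=1
t13.Δ1 s1=0 s0=1 s2=0 clk=0 s3=1
t14.Δ0 s1=0 s0=1 s2=0 clk=0 s3=1
t14.Δ1 s1=0 s0=1 s2=0 clk=1 s3=1
t14.Δ2 s1=0 s0=0 s2=0 clk=1 s3=1
t14.Δ3 s1=1 s0=0 s2=0 clk=1 s3=1
t15.Δ0 s1=1 s0=0 s2=0 clk=1 s3=1
t15.Δ1 s1=1 s0=0 s2=0 clk=0 s3=1
t16.Δ0 s1=1 s0=0 s2=0 clk=0 s3=1
t16.Δ1 s1=1 s0=0 s2=0 clk=1 s3=1
t16.Δ2 s1=1 s0=1 s2=0 clk=1 s3=1
t16.Δ3 s1=0 s0=1 s2=0 clk=1 s3=1
t17.Δ0 s1=0 s0=1 s2=0 clk=1 s3=1
t17.Δ1 s1=0 s0=1 s2=0 clk=0 s3=1
t18.Δ0 s1=0 s0=1 s2=0 clk=0 s3=1
t18.Δ1 s1=0 s0=1 s2=0 clk=1 s3=1
t18.Δ2 s1=0 s0=0 s2=0 clk=1 s3=1
t18.Δ3 s1=1 s0=0 s2=0 clk=1 s3=1
t19.Δ0 s1=1 s0=0 s2=0 clk=1 s3=1
t19.Δ1 s1=1 s0=0 s2=0 clk=0 s3=1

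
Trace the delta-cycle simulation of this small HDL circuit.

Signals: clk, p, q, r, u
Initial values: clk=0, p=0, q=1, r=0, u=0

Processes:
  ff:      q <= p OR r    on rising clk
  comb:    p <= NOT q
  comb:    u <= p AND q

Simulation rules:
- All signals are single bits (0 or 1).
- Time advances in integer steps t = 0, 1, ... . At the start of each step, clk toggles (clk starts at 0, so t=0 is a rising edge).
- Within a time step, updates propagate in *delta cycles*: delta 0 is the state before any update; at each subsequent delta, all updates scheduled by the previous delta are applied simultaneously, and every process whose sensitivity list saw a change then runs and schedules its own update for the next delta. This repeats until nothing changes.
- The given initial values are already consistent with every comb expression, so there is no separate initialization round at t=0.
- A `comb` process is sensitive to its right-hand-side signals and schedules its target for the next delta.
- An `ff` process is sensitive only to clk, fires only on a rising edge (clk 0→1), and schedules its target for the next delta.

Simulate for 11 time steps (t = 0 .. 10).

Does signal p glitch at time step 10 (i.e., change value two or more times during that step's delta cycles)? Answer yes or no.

[bits: u,p,clk,q,r]
t=0: Δ0=00010 Δ1=00110 Δ2=00100 Δ3=01100 | 3Δ
t=1: Δ0=01100 Δ1=01000 | 1Δ
t=2: Δ0=01000 Δ1=01100 Δ2=01110 Δ3=10110 Δ4=00110 | 4Δ
t=3: Δ0=00110 Δ1=00010 | 1Δ
t=4: Δ0=00010 Δ1=00110 Δ2=00100 Δ3=01100 | 3Δ
t=5: Δ0=01100 Δ1=01000 | 1Δ
t=6: Δ0=01000 Δ1=01100 Δ2=01110 Δ3=10110 Δ4=00110 | 4Δ
t=7: Δ0=00110 Δ1=00010 | 1Δ
t=8: Δ0=00010 Δ1=00110 Δ2=00100 Δ3=01100 | 3Δ
t=9: Δ0=01100 Δ1=01000 | 1Δ
t=10: Δ0=01000 Δ1=01100 Δ2=01110 Δ3=10110 Δ4=00110 | 4Δ

no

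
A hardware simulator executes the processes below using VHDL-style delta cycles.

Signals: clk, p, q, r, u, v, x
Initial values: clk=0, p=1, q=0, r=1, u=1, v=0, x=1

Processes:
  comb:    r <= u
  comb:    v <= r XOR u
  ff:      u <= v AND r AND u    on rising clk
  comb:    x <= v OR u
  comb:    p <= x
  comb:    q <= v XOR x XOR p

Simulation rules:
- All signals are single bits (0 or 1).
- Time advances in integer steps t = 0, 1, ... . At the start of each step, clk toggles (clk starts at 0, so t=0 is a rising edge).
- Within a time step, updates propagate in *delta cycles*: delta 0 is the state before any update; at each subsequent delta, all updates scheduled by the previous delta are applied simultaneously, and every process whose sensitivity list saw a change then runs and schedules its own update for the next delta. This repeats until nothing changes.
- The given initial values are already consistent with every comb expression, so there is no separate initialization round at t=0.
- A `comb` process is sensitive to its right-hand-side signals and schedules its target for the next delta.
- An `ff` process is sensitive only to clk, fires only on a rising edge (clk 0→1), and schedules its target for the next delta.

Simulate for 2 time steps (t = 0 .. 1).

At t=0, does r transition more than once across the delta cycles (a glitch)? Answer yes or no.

[bits: q,v,p,clk,x,u,r]
t=0: Δ0=0010111 Δ1=0011111 Δ2=0011101 Δ3=0111000 Δ4=0001100 Δ5=1011000 Δ6=1001000 Δ7=0001000 | 7Δ
t=1: Δ0=0001000 Δ1=0000000 | 1Δ

no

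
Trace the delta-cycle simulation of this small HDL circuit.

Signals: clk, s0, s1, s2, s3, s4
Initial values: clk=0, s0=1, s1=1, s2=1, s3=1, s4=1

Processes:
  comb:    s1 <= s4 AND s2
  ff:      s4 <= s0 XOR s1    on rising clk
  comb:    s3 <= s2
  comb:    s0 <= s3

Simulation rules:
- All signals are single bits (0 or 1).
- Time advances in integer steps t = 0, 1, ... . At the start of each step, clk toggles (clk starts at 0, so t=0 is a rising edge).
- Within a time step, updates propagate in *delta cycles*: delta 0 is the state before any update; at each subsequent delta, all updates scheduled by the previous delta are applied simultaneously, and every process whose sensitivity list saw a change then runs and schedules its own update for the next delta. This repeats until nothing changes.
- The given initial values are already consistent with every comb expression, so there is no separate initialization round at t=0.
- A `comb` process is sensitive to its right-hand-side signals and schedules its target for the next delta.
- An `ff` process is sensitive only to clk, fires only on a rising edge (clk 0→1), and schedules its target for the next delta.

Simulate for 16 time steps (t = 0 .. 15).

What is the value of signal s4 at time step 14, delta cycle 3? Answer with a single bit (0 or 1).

1

[bits: clk,s1,s3,s2,s0,s4]
t=0: Δ0=011111 Δ1=111111 Δ2=111110 Δ3=101110 | 3Δ
t=1: Δ0=101110 Δ1=001110 | 1Δ
t=2: Δ0=001110 Δ1=101110 Δ2=101111 Δ3=111111 | 3Δ
t=3: Δ0=111111 Δ1=011111 | 1Δ
t=4: Δ0=011111 Δ1=111111 Δ2=111110 Δ3=101110 | 3Δ
t=5: Δ0=101110 Δ1=001110 | 1Δ
t=6: Δ0=001110 Δ1=101110 Δ2=101111 Δ3=111111 | 3Δ
t=7: Δ0=111111 Δ1=011111 | 1Δ
t=8: Δ0=011111 Δ1=111111 Δ2=111110 Δ3=101110 | 3Δ
t=9: Δ0=101110 Δ1=001110 | 1Δ
t=10: Δ0=001110 Δ1=101110 Δ2=101111 Δ3=111111 | 3Δ
t=11: Δ0=111111 Δ1=011111 | 1Δ
t=12: Δ0=011111 Δ1=111111 Δ2=111110 Δ3=101110 | 3Δ
t=13: Δ0=101110 Δ1=001110 | 1Δ
t=14: Δ0=001110 Δ1=101110 Δ2=101111 Δ3=111111 | 3Δ
t=15: Δ0=111111 Δ1=011111 | 1Δ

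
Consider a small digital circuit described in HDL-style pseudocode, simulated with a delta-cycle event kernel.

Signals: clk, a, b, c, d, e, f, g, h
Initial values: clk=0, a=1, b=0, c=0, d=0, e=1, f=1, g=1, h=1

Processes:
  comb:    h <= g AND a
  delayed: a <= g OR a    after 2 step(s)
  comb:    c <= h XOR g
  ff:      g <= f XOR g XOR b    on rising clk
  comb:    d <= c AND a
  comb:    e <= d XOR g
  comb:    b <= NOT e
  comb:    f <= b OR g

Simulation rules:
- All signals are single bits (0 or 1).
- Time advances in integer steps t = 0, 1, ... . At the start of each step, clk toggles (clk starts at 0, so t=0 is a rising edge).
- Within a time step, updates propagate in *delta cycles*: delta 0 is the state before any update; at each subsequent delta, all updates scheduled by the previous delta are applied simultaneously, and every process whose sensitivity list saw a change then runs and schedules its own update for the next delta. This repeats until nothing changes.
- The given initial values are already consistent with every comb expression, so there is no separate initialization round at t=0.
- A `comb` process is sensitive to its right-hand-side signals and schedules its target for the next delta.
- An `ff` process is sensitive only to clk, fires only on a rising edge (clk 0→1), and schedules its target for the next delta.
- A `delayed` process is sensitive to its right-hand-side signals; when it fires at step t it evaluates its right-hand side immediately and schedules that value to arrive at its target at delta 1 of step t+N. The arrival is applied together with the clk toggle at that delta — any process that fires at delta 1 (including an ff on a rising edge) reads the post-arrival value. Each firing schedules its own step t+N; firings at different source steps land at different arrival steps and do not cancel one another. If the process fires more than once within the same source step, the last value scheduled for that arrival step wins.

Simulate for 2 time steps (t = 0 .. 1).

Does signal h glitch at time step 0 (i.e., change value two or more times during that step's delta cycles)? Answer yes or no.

t0.Δ0 f=1 e=1 d=0 b=0 h=1 clk=0 g=1 c=0 a=1
t0.Δ1 f=1 e=1 d=0 b=0 h=1 clk=1 g=1 c=0 a=1
t0.Δ2 f=1 e=1 d=0 b=0 h=1 clk=1 g=0 c=0 a=1
t0.Δ3 f=0 e=0 d=0 b=0 h=0 clk=1 g=0 c=1 a=1
t0.Δ4 f=0 e=0 d=1 b=1 h=0 clk=1 g=0 c=0 a=1
t0.Δ5 f=1 e=1 d=0 b=1 h=0 clk=1 g=0 c=0 a=1
t0.Δ6 f=1 e=0 d=0 b=0 h=0 clk=1 g=0 c=0 a=1
t0.Δ7 f=0 e=0 d=0 b=1 h=0 clk=1 g=0 c=0 a=1
t0.Δ8 f=1 e=0 d=0 b=1 h=0 clk=1 g=0 c=0 a=1
t1.Δ0 f=1 e=0 d=0 b=1 h=0 clk=1 g=0 c=0 a=1
t1.Δ1 f=1 e=0 d=0 b=1 h=0 clk=0 g=0 c=0 a=1

no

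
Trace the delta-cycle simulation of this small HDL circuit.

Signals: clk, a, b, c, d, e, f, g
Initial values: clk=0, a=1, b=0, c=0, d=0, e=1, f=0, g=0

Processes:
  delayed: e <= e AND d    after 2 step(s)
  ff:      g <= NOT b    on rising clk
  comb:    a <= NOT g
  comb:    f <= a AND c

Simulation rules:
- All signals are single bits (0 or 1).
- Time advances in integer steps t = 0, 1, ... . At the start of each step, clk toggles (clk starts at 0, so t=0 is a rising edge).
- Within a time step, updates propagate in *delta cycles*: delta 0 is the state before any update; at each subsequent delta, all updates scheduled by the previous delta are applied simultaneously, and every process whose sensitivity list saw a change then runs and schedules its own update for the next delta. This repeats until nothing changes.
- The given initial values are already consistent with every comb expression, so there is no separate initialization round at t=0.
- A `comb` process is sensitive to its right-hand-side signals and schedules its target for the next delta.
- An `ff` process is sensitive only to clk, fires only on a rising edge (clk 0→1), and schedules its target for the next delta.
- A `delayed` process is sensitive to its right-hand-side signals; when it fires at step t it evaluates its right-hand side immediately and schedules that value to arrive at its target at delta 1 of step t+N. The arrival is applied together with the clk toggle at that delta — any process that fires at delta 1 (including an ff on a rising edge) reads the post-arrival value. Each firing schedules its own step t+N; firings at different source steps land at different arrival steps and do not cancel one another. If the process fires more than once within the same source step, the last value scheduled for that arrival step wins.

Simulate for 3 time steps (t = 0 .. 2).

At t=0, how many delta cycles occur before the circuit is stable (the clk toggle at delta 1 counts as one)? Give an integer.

[bits: clk,d,f,g,e,a,c,b]
t=0: Δ0=00001100 Δ1=10001100 Δ2=10011100 Δ3=10011000 | 3Δ
t=1: Δ0=10011000 Δ1=00011000 | 1Δ
t=2: Δ0=00011000 Δ1=10011000 | 1Δ

3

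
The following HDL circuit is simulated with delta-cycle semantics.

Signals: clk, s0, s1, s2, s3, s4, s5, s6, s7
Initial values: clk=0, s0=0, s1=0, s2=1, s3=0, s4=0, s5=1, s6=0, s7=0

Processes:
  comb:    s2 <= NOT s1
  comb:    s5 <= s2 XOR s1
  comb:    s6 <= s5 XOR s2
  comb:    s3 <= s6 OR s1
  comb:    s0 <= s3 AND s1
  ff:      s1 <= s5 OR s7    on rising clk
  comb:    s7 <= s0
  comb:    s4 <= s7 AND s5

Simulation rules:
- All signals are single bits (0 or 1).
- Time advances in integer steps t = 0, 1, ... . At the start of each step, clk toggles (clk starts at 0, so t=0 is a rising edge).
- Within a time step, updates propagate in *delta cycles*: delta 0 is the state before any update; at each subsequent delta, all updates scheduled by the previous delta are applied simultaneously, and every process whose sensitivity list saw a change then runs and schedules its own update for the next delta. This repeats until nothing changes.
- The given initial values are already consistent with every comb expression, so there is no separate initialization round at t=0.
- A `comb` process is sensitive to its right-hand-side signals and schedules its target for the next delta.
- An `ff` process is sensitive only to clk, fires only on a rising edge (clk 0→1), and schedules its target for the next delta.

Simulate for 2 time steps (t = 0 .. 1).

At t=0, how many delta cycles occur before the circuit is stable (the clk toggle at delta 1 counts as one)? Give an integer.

t=0 Δ0: clk=0 s3=0 s6=0 s4=0 s1=0 s5=1 s2=1 s7=0 s0=0
  Δ1: clk:0→1
  Δ2: s1:0→1
  Δ3: s3:0→1, s5:1→0, s2:1→0
  Δ4: s5:0→1, s0:0→1
  Δ5: s6:0→1, s7:0→1
  Δ6: s4:0→1
  (6Δ to stable)
t=1 Δ0: clk=1 s3=1 s6=1 s4=1 s1=1 s5=1 s2=0 s7=1 s0=1
  Δ1: clk:1→0
  (1Δ to stable)

6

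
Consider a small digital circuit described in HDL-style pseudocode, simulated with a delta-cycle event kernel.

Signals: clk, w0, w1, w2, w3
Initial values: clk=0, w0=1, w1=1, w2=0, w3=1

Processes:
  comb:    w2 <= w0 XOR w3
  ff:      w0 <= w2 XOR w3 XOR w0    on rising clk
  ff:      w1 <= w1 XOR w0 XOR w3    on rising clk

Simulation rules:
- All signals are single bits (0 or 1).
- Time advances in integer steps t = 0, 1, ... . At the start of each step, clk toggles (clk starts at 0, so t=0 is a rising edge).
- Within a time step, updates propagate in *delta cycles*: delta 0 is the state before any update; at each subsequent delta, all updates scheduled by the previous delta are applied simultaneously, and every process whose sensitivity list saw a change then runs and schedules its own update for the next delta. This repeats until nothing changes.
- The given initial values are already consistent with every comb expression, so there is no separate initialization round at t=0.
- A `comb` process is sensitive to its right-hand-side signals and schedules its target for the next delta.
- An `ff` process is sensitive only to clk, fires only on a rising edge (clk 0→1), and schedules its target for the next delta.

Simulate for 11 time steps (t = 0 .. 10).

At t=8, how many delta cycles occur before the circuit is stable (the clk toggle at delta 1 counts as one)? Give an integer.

2

[bits: w1,w3,clk,w0,w2]
t=0: Δ0=11010 Δ1=11110 Δ2=11100 Δ3=11101 | 3Δ
t=1: Δ0=11101 Δ1=11001 | 1Δ
t=2: Δ0=11001 Δ1=11101 Δ2=01101 | 2Δ
t=3: Δ0=01101 Δ1=01001 | 1Δ
t=4: Δ0=01001 Δ1=01101 Δ2=11101 | 2Δ
t=5: Δ0=11101 Δ1=11001 | 1Δ
t=6: Δ0=11001 Δ1=11101 Δ2=01101 | 2Δ
t=7: Δ0=01101 Δ1=01001 | 1Δ
t=8: Δ0=01001 Δ1=01101 Δ2=11101 | 2Δ
t=9: Δ0=11101 Δ1=11001 | 1Δ
t=10: Δ0=11001 Δ1=11101 Δ2=01101 | 2Δ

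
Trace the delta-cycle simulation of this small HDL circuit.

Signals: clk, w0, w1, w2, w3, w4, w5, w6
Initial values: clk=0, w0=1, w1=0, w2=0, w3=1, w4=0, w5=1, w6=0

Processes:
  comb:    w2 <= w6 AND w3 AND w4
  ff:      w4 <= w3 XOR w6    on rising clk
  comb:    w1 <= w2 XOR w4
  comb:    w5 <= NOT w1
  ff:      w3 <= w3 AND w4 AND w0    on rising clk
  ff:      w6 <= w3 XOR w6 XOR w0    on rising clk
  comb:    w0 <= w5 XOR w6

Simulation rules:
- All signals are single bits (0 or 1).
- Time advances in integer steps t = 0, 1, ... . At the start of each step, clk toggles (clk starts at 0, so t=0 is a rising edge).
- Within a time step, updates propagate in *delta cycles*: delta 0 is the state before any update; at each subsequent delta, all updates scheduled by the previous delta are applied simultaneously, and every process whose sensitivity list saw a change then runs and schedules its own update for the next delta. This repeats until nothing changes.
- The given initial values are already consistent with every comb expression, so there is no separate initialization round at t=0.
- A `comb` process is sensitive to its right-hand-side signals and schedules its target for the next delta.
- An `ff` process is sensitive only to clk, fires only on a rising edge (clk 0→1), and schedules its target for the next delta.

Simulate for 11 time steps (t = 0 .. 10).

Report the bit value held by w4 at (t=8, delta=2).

t0.Δ0 w1=0 w6=0 w0=1 w4=0 w3=1 w2=0 clk=0 w5=1
t0.Δ1 w1=0 w6=0 w0=1 w4=0 w3=1 w2=0 clk=1 w5=1
t0.Δ2 w1=0 w6=0 w0=1 w4=1 w3=0 w2=0 clk=1 w5=1
t0.Δ3 w1=1 w6=0 w0=1 w4=1 w3=0 w2=0 clk=1 w5=1
t0.Δ4 w1=1 w6=0 w0=1 w4=1 w3=0 w2=0 clk=1 w5=0
t0.Δ5 w1=1 w6=0 w0=0 w4=1 w3=0 w2=0 clk=1 w5=0
t1.Δ0 w1=1 w6=0 w0=0 w4=1 w3=0 w2=0 clk=1 w5=0
t1.Δ1 w1=1 w6=0 w0=0 w4=1 w3=0 w2=0 clk=0 w5=0
t2.Δ0 w1=1 w6=0 w0=0 w4=1 w3=0 w2=0 clk=0 w5=0
t2.Δ1 w1=1 w6=0 w0=0 w4=1 w3=0 w2=0 clk=1 w5=0
t2.Δ2 w1=1 w6=0 w0=0 w4=0 w3=0 w2=0 clk=1 w5=0
t2.Δ3 w1=0 w6=0 w0=0 w4=0 w3=0 w2=0 clk=1 w5=0
t2.Δ4 w1=0 w6=0 w0=0 w4=0 w3=0 w2=0 clk=1 w5=1
t2.Δ5 w1=0 w6=0 w0=1 w4=0 w3=0 w2=0 clk=1 w5=1
t3.Δ0 w1=0 w6=0 w0=1 w4=0 w3=0 w2=0 clk=1 w5=1
t3.Δ1 w1=0 w6=0 w0=1 w4=0 w3=0 w2=0 clk=0 w5=1
t4.Δ0 w1=0 w6=0 w0=1 w4=0 w3=0 w2=0 clk=0 w5=1
t4.Δ1 w1=0 w6=0 w0=1 w4=0 w3=0 w2=0 clk=1 w5=1
t4.Δ2 w1=0 w6=1 w0=1 w4=0 w3=0 w2=0 clk=1 w5=1
t4.Δ3 w1=0 w6=1 w0=0 w4=0 w3=0 w2=0 clk=1 w5=1
t5.Δ0 w1=0 w6=1 w0=0 w4=0 w3=0 w2=0 clk=1 w5=1
t5.Δ1 w1=0 w6=1 w0=0 w4=0 w3=0 w2=0 clk=0 w5=1
t6.Δ0 w1=0 w6=1 w0=0 w4=0 w3=0 w2=0 clk=0 w5=1
t6.Δ1 w1=0 w6=1 w0=0 w4=0 w3=0 w2=0 clk=1 w5=1
t6.Δ2 w1=0 w6=1 w0=0 w4=1 w3=0 w2=0 clk=1 w5=1
t6.Δ3 w1=1 w6=1 w0=0 w4=1 w3=0 w2=0 clk=1 w5=1
t6.Δ4 w1=1 w6=1 w0=0 w4=1 w3=0 w2=0 clk=1 w5=0
t6.Δ5 w1=1 w6=1 w0=1 w4=1 w3=0 w2=0 clk=1 w5=0
t7.Δ0 w1=1 w6=1 w0=1 w4=1 w3=0 w2=0 clk=1 w5=0
t7.Δ1 w1=1 w6=1 w0=1 w4=1 w3=0 w2=0 clk=0 w5=0
t8.Δ0 w1=1 w6=1 w0=1 w4=1 w3=0 w2=0 clk=0 w5=0
t8.Δ1 w1=1 w6=1 w0=1 w4=1 w3=0 w2=0 clk=1 w5=0
t8.Δ2 w1=1 w6=0 w0=1 w4=1 w3=0 w2=0 clk=1 w5=0
t8.Δ3 w1=1 w6=0 w0=0 w4=1 w3=0 w2=0 clk=1 w5=0
t9.Δ0 w1=1 w6=0 w0=0 w4=1 w3=0 w2=0 clk=1 w5=0
t9.Δ1 w1=1 w6=0 w0=0 w4=1 w3=0 w2=0 clk=0 w5=0
t10.Δ0 w1=1 w6=0 w0=0 w4=1 w3=0 w2=0 clk=0 w5=0
t10.Δ1 w1=1 w6=0 w0=0 w4=1 w3=0 w2=0 clk=1 w5=0
t10.Δ2 w1=1 w6=0 w0=0 w4=0 w3=0 w2=0 clk=1 w5=0
t10.Δ3 w1=0 w6=0 w0=0 w4=0 w3=0 w2=0 clk=1 w5=0
t10.Δ4 w1=0 w6=0 w0=0 w4=0 w3=0 w2=0 clk=1 w5=1
t10.Δ5 w1=0 w6=0 w0=1 w4=0 w3=0 w2=0 clk=1 w5=1

1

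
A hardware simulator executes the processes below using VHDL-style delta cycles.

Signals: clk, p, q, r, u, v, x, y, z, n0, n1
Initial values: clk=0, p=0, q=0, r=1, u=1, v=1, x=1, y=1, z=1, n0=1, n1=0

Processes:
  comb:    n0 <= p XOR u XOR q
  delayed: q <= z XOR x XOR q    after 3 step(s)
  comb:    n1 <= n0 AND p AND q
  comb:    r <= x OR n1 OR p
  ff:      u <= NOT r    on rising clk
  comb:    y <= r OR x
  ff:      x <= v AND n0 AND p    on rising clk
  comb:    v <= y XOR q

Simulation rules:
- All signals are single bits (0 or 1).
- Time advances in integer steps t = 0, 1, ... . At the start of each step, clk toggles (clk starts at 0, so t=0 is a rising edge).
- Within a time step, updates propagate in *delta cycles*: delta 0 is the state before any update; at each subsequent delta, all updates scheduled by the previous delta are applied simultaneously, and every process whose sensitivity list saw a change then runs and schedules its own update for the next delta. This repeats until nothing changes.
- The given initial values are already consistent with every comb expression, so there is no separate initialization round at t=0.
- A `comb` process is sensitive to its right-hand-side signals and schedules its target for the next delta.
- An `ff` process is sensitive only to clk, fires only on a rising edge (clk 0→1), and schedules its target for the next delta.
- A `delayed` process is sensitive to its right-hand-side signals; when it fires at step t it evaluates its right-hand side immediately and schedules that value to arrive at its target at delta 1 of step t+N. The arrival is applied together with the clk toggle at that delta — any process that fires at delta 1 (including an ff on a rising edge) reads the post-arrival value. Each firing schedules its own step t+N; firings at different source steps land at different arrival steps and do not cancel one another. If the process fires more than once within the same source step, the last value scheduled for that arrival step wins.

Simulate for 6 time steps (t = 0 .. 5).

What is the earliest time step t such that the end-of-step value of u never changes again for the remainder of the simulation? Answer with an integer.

t0.Δ0 clk=0 r=1 n1=0 x=1 z=1 v=1 u=1 q=0 n0=1 y=1 p=0
t0.Δ1 clk=1 r=1 n1=0 x=1 z=1 v=1 u=1 q=0 n0=1 y=1 p=0
t0.Δ2 clk=1 r=1 n1=0 x=0 z=1 v=1 u=0 q=0 n0=1 y=1 p=0
t0.Δ3 clk=1 r=0 n1=0 x=0 z=1 v=1 u=0 q=0 n0=0 y=1 p=0
t0.Δ4 clk=1 r=0 n1=0 x=0 z=1 v=1 u=0 q=0 n0=0 y=0 p=0
t0.Δ5 clk=1 r=0 n1=0 x=0 z=1 v=0 u=0 q=0 n0=0 y=0 p=0
t1.Δ0 clk=1 r=0 n1=0 x=0 z=1 v=0 u=0 q=0 n0=0 y=0 p=0
t1.Δ1 clk=0 r=0 n1=0 x=0 z=1 v=0 u=0 q=0 n0=0 y=0 p=0
t2.Δ0 clk=0 r=0 n1=0 x=0 z=1 v=0 u=0 q=0 n0=0 y=0 p=0
t2.Δ1 clk=1 r=0 n1=0 x=0 z=1 v=0 u=0 q=0 n0=0 y=0 p=0
t2.Δ2 clk=1 r=0 n1=0 x=0 z=1 v=0 u=1 q=0 n0=0 y=0 p=0
t2.Δ3 clk=1 r=0 n1=0 x=0 z=1 v=0 u=1 q=0 n0=1 y=0 p=0
t3.Δ0 clk=1 r=0 n1=0 x=0 z=1 v=0 u=1 q=0 n0=1 y=0 p=0
t3.Δ1 clk=0 r=0 n1=0 x=0 z=1 v=0 u=1 q=1 n0=1 y=0 p=0
t3.Δ2 clk=0 r=0 n1=0 x=0 z=1 v=1 u=1 q=1 n0=0 y=0 p=0
t4.Δ0 clk=0 r=0 n1=0 x=0 z=1 v=1 u=1 q=1 n0=0 y=0 p=0
t4.Δ1 clk=1 r=0 n1=0 x=0 z=1 v=1 u=1 q=1 n0=0 y=0 p=0
t5.Δ0 clk=1 r=0 n1=0 x=0 z=1 v=1 u=1 q=1 n0=0 y=0 p=0
t5.Δ1 clk=0 r=0 n1=0 x=0 z=1 v=1 u=1 q=1 n0=0 y=0 p=0

2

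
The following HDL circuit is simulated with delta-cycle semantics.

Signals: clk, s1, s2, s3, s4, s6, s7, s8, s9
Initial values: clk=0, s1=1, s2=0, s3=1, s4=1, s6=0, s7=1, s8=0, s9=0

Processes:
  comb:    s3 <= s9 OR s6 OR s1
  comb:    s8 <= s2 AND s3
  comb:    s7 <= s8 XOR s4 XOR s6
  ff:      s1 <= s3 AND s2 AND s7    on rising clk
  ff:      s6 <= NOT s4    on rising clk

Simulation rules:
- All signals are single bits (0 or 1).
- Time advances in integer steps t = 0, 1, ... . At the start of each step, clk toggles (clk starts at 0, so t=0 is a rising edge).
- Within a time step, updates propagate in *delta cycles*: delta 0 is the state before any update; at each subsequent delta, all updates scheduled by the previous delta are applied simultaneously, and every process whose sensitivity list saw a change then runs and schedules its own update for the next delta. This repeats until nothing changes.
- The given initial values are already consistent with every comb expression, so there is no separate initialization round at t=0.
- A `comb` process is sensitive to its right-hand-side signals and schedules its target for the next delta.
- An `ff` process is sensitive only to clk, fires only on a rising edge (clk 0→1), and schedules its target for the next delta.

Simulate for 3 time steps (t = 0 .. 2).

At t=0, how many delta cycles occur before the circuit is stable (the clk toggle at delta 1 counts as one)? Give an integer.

3

[bits: s2,clk,s8,s1,s9,s7,s4,s3,s6]
t=0: Δ0=000101110 Δ1=010101110 Δ2=010001110 Δ3=010001100 | 3Δ
t=1: Δ0=010001100 Δ1=000001100 | 1Δ
t=2: Δ0=000001100 Δ1=010001100 | 1Δ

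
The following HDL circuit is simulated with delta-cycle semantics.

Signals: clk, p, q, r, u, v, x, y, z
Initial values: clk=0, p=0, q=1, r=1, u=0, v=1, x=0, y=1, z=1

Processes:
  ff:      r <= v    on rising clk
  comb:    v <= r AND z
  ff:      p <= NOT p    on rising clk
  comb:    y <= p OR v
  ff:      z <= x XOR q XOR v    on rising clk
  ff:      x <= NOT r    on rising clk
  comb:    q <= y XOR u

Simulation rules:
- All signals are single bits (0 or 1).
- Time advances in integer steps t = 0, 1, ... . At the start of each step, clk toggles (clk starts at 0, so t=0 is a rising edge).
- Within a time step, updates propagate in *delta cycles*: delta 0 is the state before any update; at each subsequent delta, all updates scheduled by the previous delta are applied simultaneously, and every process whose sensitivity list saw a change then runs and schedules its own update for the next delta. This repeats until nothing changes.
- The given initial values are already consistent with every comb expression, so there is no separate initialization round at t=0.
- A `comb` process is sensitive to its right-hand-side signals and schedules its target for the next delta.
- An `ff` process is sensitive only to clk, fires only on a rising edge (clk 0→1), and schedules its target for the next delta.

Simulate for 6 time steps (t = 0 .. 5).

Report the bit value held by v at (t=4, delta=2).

[bits: z,v,clk,y,u,p,q,x,r]
t=0: Δ0=110100101 Δ1=111100101 Δ2=011101101 Δ3=001101101 | 3Δ
t=1: Δ0=001101101 Δ1=000101101 | 1Δ
t=2: Δ0=000101101 Δ1=001101101 Δ2=101100100 Δ3=101000100 Δ4=101000000 | 4Δ
t=3: Δ0=101000000 Δ1=100000000 | 1Δ
t=4: Δ0=100000000 Δ1=101000000 Δ2=001001010 Δ3=001101010 Δ4=001101110 | 4Δ
t=5: Δ0=001101110 Δ1=000101110 | 1Δ

0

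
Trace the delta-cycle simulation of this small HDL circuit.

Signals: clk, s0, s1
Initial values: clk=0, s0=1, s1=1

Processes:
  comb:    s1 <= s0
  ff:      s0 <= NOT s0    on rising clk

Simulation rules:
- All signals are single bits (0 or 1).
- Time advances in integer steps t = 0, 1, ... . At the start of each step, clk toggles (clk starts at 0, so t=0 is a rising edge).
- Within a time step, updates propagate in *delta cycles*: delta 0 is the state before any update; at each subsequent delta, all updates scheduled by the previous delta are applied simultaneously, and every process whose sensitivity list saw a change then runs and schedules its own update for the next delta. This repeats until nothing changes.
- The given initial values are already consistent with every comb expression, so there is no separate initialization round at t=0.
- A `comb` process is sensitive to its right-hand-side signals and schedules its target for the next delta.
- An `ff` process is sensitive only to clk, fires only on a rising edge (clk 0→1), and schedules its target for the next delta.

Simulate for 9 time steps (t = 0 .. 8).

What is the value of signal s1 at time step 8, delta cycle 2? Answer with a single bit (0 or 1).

1

t0.Δ0 clk=0 s1=1 s0=1
t0.Δ1 clk=1 s1=1 s0=1
t0.Δ2 clk=1 s1=1 s0=0
t0.Δ3 clk=1 s1=0 s0=0
t1.Δ0 clk=1 s1=0 s0=0
t1.Δ1 clk=0 s1=0 s0=0
t2.Δ0 clk=0 s1=0 s0=0
t2.Δ1 clk=1 s1=0 s0=0
t2.Δ2 clk=1 s1=0 s0=1
t2.Δ3 clk=1 s1=1 s0=1
t3.Δ0 clk=1 s1=1 s0=1
t3.Δ1 clk=0 s1=1 s0=1
t4.Δ0 clk=0 s1=1 s0=1
t4.Δ1 clk=1 s1=1 s0=1
t4.Δ2 clk=1 s1=1 s0=0
t4.Δ3 clk=1 s1=0 s0=0
t5.Δ0 clk=1 s1=0 s0=0
t5.Δ1 clk=0 s1=0 s0=0
t6.Δ0 clk=0 s1=0 s0=0
t6.Δ1 clk=1 s1=0 s0=0
t6.Δ2 clk=1 s1=0 s0=1
t6.Δ3 clk=1 s1=1 s0=1
t7.Δ0 clk=1 s1=1 s0=1
t7.Δ1 clk=0 s1=1 s0=1
t8.Δ0 clk=0 s1=1 s0=1
t8.Δ1 clk=1 s1=1 s0=1
t8.Δ2 clk=1 s1=1 s0=0
t8.Δ3 clk=1 s1=0 s0=0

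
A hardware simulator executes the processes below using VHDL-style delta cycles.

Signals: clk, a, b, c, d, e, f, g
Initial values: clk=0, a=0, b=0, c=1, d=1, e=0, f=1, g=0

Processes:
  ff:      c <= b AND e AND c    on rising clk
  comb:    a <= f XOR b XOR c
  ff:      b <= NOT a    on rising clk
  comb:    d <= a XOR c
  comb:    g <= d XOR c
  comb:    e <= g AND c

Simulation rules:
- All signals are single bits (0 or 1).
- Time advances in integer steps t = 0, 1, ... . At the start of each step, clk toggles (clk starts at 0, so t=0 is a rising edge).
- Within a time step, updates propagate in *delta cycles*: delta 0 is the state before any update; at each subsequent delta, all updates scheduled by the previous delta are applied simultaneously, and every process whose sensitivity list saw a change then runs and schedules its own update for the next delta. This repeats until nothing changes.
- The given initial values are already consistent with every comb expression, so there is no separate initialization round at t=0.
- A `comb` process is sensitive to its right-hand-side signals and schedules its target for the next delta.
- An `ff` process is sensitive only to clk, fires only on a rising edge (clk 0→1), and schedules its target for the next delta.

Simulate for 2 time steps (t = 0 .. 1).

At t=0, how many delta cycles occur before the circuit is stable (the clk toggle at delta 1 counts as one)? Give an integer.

4

t=0 Δ0: c=1 g=0 f=1 clk=0 d=1 a=0 e=0 b=0
  Δ1: clk:0→1
  Δ2: c:1→0, b:0→1
  Δ3: g:0→1, d:1→0
  Δ4: g:1→0
  (4Δ to stable)
t=1 Δ0: c=0 g=0 f=1 clk=1 d=0 a=0 e=0 b=1
  Δ1: clk:1→0
  (1Δ to stable)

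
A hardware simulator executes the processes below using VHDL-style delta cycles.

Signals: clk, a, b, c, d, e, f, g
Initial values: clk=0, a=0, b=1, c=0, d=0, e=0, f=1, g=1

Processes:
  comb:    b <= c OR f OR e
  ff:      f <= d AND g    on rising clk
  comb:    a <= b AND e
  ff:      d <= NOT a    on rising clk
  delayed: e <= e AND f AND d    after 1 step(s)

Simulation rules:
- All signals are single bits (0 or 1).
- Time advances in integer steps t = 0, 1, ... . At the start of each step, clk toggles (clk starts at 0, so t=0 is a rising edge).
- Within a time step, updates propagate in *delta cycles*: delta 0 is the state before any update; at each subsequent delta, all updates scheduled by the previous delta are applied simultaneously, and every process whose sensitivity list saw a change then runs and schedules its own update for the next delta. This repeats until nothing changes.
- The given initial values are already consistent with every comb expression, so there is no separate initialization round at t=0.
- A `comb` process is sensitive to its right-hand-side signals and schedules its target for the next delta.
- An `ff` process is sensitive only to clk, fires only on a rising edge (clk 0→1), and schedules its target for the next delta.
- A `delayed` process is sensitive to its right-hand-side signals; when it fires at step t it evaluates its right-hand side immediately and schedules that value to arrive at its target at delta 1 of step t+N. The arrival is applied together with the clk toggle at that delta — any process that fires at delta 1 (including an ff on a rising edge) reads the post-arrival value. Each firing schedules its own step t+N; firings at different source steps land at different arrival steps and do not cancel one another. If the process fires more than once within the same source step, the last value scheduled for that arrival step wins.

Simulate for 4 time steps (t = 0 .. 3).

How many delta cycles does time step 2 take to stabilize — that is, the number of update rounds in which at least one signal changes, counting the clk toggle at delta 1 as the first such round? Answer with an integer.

3

t0.Δ0 f=1 g=1 clk=0 b=1 a=0 c=0 e=0 d=0
t0.Δ1 f=1 g=1 clk=1 b=1 a=0 c=0 e=0 d=0
t0.Δ2 f=0 g=1 clk=1 b=1 a=0 c=0 e=0 d=1
t0.Δ3 f=0 g=1 clk=1 b=0 a=0 c=0 e=0 d=1
t1.Δ0 f=0 g=1 clk=1 b=0 a=0 c=0 e=0 d=1
t1.Δ1 f=0 g=1 clk=0 b=0 a=0 c=0 e=0 d=1
t2.Δ0 f=0 g=1 clk=0 b=0 a=0 c=0 e=0 d=1
t2.Δ1 f=0 g=1 clk=1 b=0 a=0 c=0 e=0 d=1
t2.Δ2 f=1 g=1 clk=1 b=0 a=0 c=0 e=0 d=1
t2.Δ3 f=1 g=1 clk=1 b=1 a=0 c=0 e=0 d=1
t3.Δ0 f=1 g=1 clk=1 b=1 a=0 c=0 e=0 d=1
t3.Δ1 f=1 g=1 clk=0 b=1 a=0 c=0 e=0 d=1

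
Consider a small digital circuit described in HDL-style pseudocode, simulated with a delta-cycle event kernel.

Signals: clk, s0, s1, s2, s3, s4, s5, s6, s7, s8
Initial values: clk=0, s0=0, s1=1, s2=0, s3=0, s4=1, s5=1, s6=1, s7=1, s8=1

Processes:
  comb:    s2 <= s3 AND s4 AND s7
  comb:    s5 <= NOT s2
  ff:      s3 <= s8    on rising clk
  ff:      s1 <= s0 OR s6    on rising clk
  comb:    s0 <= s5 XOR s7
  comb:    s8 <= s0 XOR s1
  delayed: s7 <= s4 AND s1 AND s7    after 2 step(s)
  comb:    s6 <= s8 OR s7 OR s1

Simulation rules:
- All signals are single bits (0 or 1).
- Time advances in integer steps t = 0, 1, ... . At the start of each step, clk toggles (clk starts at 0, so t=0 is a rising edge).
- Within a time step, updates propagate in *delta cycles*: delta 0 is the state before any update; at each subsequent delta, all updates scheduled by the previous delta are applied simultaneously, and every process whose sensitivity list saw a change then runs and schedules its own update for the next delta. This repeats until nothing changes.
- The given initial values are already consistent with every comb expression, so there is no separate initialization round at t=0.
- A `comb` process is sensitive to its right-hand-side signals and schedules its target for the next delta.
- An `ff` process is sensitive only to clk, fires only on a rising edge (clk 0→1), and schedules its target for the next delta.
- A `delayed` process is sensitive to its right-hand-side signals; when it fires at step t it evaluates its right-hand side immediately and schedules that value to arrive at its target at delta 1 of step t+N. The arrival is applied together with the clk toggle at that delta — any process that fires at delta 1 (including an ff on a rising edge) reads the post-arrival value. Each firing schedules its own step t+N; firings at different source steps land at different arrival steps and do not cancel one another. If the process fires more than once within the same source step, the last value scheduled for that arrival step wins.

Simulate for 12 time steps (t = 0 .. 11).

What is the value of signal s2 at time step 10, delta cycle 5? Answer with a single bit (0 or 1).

0

t=0 Δ0: s5=1 s3=0 s0=0 s8=1 s7=1 s6=1 s1=1 clk=0 s4=1 s2=0
  Δ1: clk:0→1
  Δ2: s3:0→1
  Δ3: s2:0→1
  Δ4: s5:1→0
  Δ5: s0:0→1
  Δ6: s8:1→0
  (6Δ to stable)
t=1 Δ0: s5=0 s3=1 s0=1 s8=0 s7=1 s6=1 s1=1 clk=1 s4=1 s2=1
  Δ1: clk:1→0
  (1Δ to stable)
t=2 Δ0: s5=0 s3=1 s0=1 s8=0 s7=1 s6=1 s1=1 clk=0 s4=1 s2=1
  Δ1: clk:0→1
  Δ2: s3:1→0
  Δ3: s2:1→0
  Δ4: s5:0→1
  Δ5: s0:1→0
  Δ6: s8:0→1
  (6Δ to stable)
t=3 Δ0: s5=1 s3=0 s0=0 s8=1 s7=1 s6=1 s1=1 clk=1 s4=1 s2=0
  Δ1: clk:1→0
  (1Δ to stable)
t=4 Δ0: s5=1 s3=0 s0=0 s8=1 s7=1 s6=1 s1=1 clk=0 s4=1 s2=0
  Δ1: clk:0→1
  Δ2: s3:0→1
  Δ3: s2:0→1
  Δ4: s5:1→0
  Δ5: s0:0→1
  Δ6: s8:1→0
  (6Δ to stable)
t=5 Δ0: s5=0 s3=1 s0=1 s8=0 s7=1 s6=1 s1=1 clk=1 s4=1 s2=1
  Δ1: clk:1→0
  (1Δ to stable)
t=6 Δ0: s5=0 s3=1 s0=1 s8=0 s7=1 s6=1 s1=1 clk=0 s4=1 s2=1
  Δ1: clk:0→1
  Δ2: s3:1→0
  Δ3: s2:1→0
  Δ4: s5:0→1
  Δ5: s0:1→0
  Δ6: s8:0→1
  (6Δ to stable)
t=7 Δ0: s5=1 s3=0 s0=0 s8=1 s7=1 s6=1 s1=1 clk=1 s4=1 s2=0
  Δ1: clk:1→0
  (1Δ to stable)
t=8 Δ0: s5=1 s3=0 s0=0 s8=1 s7=1 s6=1 s1=1 clk=0 s4=1 s2=0
  Δ1: clk:0→1
  Δ2: s3:0→1
  Δ3: s2:0→1
  Δ4: s5:1→0
  Δ5: s0:0→1
  Δ6: s8:1→0
  (6Δ to stable)
t=9 Δ0: s5=0 s3=1 s0=1 s8=0 s7=1 s6=1 s1=1 clk=1 s4=1 s2=1
  Δ1: clk:1→0
  (1Δ to stable)
t=10 Δ0: s5=0 s3=1 s0=1 s8=0 s7=1 s6=1 s1=1 clk=0 s4=1 s2=1
  Δ1: clk:0→1
  Δ2: s3:1→0
  Δ3: s2:1→0
  Δ4: s5:0→1
  Δ5: s0:1→0
  Δ6: s8:0→1
  (6Δ to stable)
t=11 Δ0: s5=1 s3=0 s0=0 s8=1 s7=1 s6=1 s1=1 clk=1 s4=1 s2=0
  Δ1: clk:1→0
  (1Δ to stable)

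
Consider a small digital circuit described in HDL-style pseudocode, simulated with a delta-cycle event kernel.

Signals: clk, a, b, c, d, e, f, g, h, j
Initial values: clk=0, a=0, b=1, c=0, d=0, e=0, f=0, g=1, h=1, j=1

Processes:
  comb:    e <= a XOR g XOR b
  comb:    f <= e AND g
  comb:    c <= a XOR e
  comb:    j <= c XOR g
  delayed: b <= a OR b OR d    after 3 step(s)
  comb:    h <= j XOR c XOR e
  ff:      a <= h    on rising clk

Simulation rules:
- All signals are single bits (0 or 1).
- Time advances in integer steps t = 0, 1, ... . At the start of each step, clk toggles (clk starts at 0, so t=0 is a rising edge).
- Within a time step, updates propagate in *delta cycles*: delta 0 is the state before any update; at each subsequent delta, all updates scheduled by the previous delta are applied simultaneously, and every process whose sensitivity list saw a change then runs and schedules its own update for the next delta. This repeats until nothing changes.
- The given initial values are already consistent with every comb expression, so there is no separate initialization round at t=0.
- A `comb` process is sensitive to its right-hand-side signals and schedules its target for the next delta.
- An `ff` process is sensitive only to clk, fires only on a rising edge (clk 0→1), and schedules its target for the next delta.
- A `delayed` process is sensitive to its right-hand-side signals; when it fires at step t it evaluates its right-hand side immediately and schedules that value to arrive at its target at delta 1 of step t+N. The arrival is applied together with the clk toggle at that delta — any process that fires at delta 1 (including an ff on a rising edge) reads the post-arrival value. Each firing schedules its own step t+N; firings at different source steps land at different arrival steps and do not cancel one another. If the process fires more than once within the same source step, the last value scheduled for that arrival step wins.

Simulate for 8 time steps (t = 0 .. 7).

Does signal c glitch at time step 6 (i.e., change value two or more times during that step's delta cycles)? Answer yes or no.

yes

t0.Δ0 c=0 clk=0 a=0 e=0 h=1 d=0 j=1 b=1 f=0 g=1
t0.Δ1 c=0 clk=1 a=0 e=0 h=1 d=0 j=1 b=1 f=0 g=1
t0.Δ2 c=0 clk=1 a=1 e=0 h=1 d=0 j=1 b=1 f=0 g=1
t0.Δ3 c=1 clk=1 a=1 e=1 h=1 d=0 j=1 b=1 f=0 g=1
t0.Δ4 c=0 clk=1 a=1 e=1 h=1 d=0 j=0 b=1 f=1 g=1
t0.Δ5 c=0 clk=1 a=1 e=1 h=1 d=0 j=1 b=1 f=1 g=1
t0.Δ6 c=0 clk=1 a=1 e=1 h=0 d=0 j=1 b=1 f=1 g=1
t1.Δ0 c=0 clk=1 a=1 e=1 h=0 d=0 j=1 b=1 f=1 g=1
t1.Δ1 c=0 clk=0 a=1 e=1 h=0 d=0 j=1 b=1 f=1 g=1
t2.Δ0 c=0 clk=0 a=1 e=1 h=0 d=0 j=1 b=1 f=1 g=1
t2.Δ1 c=0 clk=1 a=1 e=1 h=0 d=0 j=1 b=1 f=1 g=1
t2.Δ2 c=0 clk=1 a=0 e=1 h=0 d=0 j=1 b=1 f=1 g=1
t2.Δ3 c=1 clk=1 a=0 e=0 h=0 d=0 j=1 b=1 f=1 g=1
t2.Δ4 c=0 clk=1 a=0 e=0 h=0 d=0 j=0 b=1 f=0 g=1
t2.Δ5 c=0 clk=1 a=0 e=0 h=0 d=0 j=1 b=1 f=0 g=1
t2.Δ6 c=0 clk=1 a=0 e=0 h=1 d=0 j=1 b=1 f=0 g=1
t3.Δ0 c=0 clk=1 a=0 e=0 h=1 d=0 j=1 b=1 f=0 g=1
t3.Δ1 c=0 clk=0 a=0 e=0 h=1 d=0 j=1 b=1 f=0 g=1
t4.Δ0 c=0 clk=0 a=0 e=0 h=1 d=0 j=1 b=1 f=0 g=1
t4.Δ1 c=0 clk=1 a=0 e=0 h=1 d=0 j=1 b=1 f=0 g=1
t4.Δ2 c=0 clk=1 a=1 e=0 h=1 d=0 j=1 b=1 f=0 g=1
t4.Δ3 c=1 clk=1 a=1 e=1 h=1 d=0 j=1 b=1 f=0 g=1
t4.Δ4 c=0 clk=1 a=1 e=1 h=1 d=0 j=0 b=1 f=1 g=1
t4.Δ5 c=0 clk=1 a=1 e=1 h=1 d=0 j=1 b=1 f=1 g=1
t4.Δ6 c=0 clk=1 a=1 e=1 h=0 d=0 j=1 b=1 f=1 g=1
t5.Δ0 c=0 clk=1 a=1 e=1 h=0 d=0 j=1 b=1 f=1 g=1
t5.Δ1 c=0 clk=0 a=1 e=1 h=0 d=0 j=1 b=1 f=1 g=1
t6.Δ0 c=0 clk=0 a=1 e=1 h=0 d=0 j=1 b=1 f=1 g=1
t6.Δ1 c=0 clk=1 a=1 e=1 h=0 d=0 j=1 b=1 f=1 g=1
t6.Δ2 c=0 clk=1 a=0 e=1 h=0 d=0 j=1 b=1 f=1 g=1
t6.Δ3 c=1 clk=1 a=0 e=0 h=0 d=0 j=1 b=1 f=1 g=1
t6.Δ4 c=0 clk=1 a=0 e=0 h=0 d=0 j=0 b=1 f=0 g=1
t6.Δ5 c=0 clk=1 a=0 e=0 h=0 d=0 j=1 b=1 f=0 g=1
t6.Δ6 c=0 clk=1 a=0 e=0 h=1 d=0 j=1 b=1 f=0 g=1
t7.Δ0 c=0 clk=1 a=0 e=0 h=1 d=0 j=1 b=1 f=0 g=1
t7.Δ1 c=0 clk=0 a=0 e=0 h=1 d=0 j=1 b=1 f=0 g=1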